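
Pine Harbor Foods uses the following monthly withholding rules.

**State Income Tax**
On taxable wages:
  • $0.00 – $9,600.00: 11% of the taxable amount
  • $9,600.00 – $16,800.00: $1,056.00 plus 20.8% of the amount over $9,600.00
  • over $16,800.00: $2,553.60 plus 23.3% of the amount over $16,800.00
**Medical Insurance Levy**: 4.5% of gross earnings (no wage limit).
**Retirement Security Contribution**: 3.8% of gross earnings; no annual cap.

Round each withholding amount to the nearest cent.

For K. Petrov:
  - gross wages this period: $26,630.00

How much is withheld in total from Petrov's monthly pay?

State Income Tax: taxable = $26,630.00
  $2,553.60 + 23.3% × ($26,630.00 − $16,800.00) = $2,553.60 + 23.3% × $9,830.00 = $4,843.99
Medical Insurance Levy: 4.5% × $26,630.00 = $1,198.35
Retirement Security Contribution: 3.8% × $26,630.00 = $1,011.94
Total: $4,843.99 + $1,198.35 + $1,011.94 = $7,054.28

$7,054.28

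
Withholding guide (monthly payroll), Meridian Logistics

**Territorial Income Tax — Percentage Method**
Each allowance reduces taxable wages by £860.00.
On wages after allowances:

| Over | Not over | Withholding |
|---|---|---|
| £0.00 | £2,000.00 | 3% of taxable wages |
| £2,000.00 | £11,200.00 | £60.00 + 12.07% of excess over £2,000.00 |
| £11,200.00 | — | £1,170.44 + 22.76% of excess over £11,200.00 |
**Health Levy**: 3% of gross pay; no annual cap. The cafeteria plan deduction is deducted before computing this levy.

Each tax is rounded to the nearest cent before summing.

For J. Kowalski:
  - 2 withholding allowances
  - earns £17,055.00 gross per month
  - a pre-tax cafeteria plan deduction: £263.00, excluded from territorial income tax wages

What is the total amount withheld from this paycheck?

£2,555.47

Territorial Income Tax: taxable = £17,055.00 − £263.00 − 2×£860.00 = £15,072.00
  £1,170.44 + 22.76% × (£15,072.00 − £11,200.00) = £1,170.44 + 22.76% × £3,872.00 = £2,051.71
Health Levy: 3% × £16,792.00 = £503.76
Total: £2,051.71 + £503.76 = £2,555.47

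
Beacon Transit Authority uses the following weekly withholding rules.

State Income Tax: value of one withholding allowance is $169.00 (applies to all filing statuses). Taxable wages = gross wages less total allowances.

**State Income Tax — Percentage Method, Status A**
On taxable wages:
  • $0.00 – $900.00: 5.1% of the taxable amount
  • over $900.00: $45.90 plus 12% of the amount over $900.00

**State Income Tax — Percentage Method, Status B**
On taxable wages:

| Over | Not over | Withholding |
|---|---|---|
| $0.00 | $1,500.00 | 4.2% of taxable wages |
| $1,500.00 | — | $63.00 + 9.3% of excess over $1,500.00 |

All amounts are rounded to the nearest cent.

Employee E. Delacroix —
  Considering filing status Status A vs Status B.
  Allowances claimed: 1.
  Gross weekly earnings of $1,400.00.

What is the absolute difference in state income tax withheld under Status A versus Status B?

State Income Tax (Status A): taxable = $1,400.00 − 1×$169.00 = $1,231.00
  $45.90 + 12% × ($1,231.00 − $900.00) = $45.90 + 12% × $331.00 = $85.62
State Income Tax (Status B): taxable = $1,400.00 − 1×$169.00 = $1,231.00
  4.2% × $1,231.00 = $51.70
Difference: |$85.62 − $51.70| = $33.92 (higher under Status A)

$33.92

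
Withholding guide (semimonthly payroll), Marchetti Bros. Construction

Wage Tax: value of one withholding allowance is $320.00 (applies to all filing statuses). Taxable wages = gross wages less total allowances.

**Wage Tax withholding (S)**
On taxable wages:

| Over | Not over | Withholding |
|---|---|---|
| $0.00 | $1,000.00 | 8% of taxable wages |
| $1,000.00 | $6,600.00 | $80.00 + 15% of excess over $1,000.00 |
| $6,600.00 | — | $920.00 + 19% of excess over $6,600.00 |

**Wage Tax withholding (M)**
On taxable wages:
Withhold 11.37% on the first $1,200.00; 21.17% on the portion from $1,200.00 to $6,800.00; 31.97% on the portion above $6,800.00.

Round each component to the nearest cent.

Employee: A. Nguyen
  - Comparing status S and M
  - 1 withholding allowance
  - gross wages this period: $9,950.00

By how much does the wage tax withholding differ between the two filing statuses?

$731.01

Wage Tax (S): taxable = $9,950.00 − 1×$320.00 = $9,630.00
  $920.00 + 19% × ($9,630.00 − $6,600.00) = $920.00 + 19% × $3,030.00 = $1,495.70
Wage Tax (M): taxable = $9,950.00 − 1×$320.00 = $9,630.00
  $1,321.96 + 31.97% × ($9,630.00 − $6,800.00) = $1,321.96 + 31.97% × $2,830.00 = $2,226.71
Difference: |$1,495.70 − $2,226.71| = $731.01 (higher under M)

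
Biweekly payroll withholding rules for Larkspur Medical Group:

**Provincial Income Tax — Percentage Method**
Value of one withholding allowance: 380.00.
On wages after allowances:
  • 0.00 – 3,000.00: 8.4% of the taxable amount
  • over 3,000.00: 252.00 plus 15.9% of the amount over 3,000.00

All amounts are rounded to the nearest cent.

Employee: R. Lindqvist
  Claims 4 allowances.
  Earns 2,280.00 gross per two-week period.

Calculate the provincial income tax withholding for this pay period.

63.84

Provincial Income Tax: taxable = 2,280.00 − 4×380.00 = 760.00
  8.4% × 760.00 = 63.84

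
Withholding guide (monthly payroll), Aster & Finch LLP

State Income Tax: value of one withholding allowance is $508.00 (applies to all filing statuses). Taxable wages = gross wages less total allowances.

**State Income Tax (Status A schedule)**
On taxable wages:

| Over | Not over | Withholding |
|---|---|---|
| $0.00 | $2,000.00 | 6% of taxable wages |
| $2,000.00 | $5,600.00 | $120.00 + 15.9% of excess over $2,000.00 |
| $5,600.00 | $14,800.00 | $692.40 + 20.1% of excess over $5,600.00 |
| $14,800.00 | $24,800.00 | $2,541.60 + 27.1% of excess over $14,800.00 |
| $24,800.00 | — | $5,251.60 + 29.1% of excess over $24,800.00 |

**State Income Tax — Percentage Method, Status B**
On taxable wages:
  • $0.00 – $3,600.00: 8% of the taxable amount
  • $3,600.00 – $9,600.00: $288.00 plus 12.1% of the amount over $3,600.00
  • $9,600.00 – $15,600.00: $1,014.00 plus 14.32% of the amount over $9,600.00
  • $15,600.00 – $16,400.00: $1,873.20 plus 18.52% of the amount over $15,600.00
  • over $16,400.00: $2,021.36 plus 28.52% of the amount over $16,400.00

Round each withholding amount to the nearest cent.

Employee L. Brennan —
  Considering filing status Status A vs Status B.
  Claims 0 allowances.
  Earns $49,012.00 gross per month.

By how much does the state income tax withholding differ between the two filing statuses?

$974.99

State Income Tax (Status A): taxable = $49,012.00
  $5,251.60 + 29.1% × ($49,012.00 − $24,800.00) = $5,251.60 + 29.1% × $24,212.00 = $12,297.29
State Income Tax (Status B): taxable = $49,012.00
  $2,021.36 + 28.52% × ($49,012.00 − $16,400.00) = $2,021.36 + 28.52% × $32,612.00 = $11,322.30
Difference: |$12,297.29 − $11,322.30| = $974.99 (higher under Status A)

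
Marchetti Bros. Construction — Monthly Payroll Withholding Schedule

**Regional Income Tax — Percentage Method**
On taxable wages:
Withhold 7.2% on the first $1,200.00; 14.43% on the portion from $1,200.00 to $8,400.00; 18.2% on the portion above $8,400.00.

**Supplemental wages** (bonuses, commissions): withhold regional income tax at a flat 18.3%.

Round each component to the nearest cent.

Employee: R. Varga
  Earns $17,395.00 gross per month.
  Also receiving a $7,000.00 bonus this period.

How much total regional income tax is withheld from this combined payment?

$4,043.45

Regional Income Tax: taxable = $17,395.00
  $1,125.36 + 18.2% × ($17,395.00 − $8,400.00) = $1,125.36 + 18.2% × $8,995.00 = $2,762.45
Supplemental (18.3% flat on bonus): 18.3% × $7,000.00 = $1,281.00
Total regional income tax: $2,762.45 + $1,281.00 = $4,043.45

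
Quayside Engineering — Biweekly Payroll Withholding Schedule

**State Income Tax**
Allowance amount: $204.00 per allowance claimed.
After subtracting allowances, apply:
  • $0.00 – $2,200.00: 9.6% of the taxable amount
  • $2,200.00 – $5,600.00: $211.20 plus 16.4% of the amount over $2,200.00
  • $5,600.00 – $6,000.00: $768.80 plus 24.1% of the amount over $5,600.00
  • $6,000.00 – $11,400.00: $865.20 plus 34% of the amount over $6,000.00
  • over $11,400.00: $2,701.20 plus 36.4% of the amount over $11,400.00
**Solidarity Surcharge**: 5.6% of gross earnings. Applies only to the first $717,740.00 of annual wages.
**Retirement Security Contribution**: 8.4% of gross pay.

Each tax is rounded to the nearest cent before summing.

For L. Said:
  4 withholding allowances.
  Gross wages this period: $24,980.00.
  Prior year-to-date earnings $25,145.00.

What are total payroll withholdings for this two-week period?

$10,844.50

State Income Tax: taxable = $24,980.00 − 4×$204.00 = $24,164.00
  $2,701.20 + 36.4% × ($24,164.00 − $11,400.00) = $2,701.20 + 36.4% × $12,764.00 = $7,347.30
Solidarity Surcharge: 5.6% × $24,980.00 = $1,398.88
Retirement Security Contribution: 8.4% × $24,980.00 = $2,098.32
Total: $7,347.30 + $1,398.88 + $2,098.32 = $10,844.50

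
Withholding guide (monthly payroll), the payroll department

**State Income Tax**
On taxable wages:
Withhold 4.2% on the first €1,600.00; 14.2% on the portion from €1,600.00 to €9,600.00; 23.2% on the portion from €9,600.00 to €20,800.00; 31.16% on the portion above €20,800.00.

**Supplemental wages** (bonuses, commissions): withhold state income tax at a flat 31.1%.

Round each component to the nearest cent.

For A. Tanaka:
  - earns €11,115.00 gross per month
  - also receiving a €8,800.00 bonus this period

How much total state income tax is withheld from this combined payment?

State Income Tax: taxable = €11,115.00
  €1,203.20 + 23.2% × (€11,115.00 − €9,600.00) = €1,203.20 + 23.2% × €1,515.00 = €1,554.68
Supplemental (31.1% flat on bonus): 31.1% × €8,800.00 = €2,736.80
Total state income tax: €1,554.68 + €2,736.80 = €4,291.48

€4,291.48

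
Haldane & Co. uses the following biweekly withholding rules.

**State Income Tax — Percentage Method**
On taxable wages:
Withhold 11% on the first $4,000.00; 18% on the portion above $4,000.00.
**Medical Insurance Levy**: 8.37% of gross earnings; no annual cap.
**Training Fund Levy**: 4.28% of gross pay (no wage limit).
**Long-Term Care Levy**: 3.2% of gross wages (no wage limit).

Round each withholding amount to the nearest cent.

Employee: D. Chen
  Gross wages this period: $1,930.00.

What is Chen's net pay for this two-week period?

$1,411.80

State Income Tax: taxable = $1,930.00
  11% × $1,930.00 = $212.30
Medical Insurance Levy: 8.37% × $1,930.00 = $161.54
Training Fund Levy: 4.28% × $1,930.00 = $82.60
Long-Term Care Levy: 3.2% × $1,930.00 = $61.76
Total withheld: $212.30 + $161.54 + $82.60 + $61.76 = $518.20
Net pay: $1,930.00 − $518.20 = $1,411.80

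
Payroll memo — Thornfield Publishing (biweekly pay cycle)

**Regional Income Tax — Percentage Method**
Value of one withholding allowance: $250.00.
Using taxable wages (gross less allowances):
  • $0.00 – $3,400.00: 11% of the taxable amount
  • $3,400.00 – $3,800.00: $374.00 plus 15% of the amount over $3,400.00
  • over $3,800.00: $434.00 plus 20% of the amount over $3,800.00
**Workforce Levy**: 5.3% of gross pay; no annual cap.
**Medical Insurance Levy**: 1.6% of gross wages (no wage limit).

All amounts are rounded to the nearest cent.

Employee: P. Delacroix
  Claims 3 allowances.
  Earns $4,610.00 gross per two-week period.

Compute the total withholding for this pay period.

$764.09

Regional Income Tax: taxable = $4,610.00 − 3×$250.00 = $3,860.00
  $434.00 + 20% × ($3,860.00 − $3,800.00) = $434.00 + 20% × $60.00 = $446.00
Workforce Levy: 5.3% × $4,610.00 = $244.33
Medical Insurance Levy: 1.6% × $4,610.00 = $73.76
Total: $446.00 + $244.33 + $73.76 = $764.09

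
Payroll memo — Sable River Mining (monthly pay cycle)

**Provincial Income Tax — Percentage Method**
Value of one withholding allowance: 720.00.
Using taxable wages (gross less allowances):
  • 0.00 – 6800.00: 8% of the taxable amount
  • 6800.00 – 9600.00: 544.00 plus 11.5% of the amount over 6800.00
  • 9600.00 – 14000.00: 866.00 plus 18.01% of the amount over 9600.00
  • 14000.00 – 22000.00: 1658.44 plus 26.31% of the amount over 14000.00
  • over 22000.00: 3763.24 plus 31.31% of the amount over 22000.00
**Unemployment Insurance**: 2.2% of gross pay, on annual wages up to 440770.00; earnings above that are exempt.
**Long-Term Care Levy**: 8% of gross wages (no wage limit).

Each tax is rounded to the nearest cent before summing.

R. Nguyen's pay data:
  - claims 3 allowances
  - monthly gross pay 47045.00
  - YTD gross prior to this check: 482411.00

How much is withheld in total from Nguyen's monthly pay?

Provincial Income Tax: taxable = 47045.00 − 3×720.00 = 44885.00
  3763.24 + 31.31% × (44885.00 − 22000.00) = 3763.24 + 31.31% × 22885.00 = 10928.53
Unemployment Insurance: YTD 482411.00 ≥ cap 440770.00 → 0.00
Long-Term Care Levy: 8% × 47045.00 = 3763.60
Total: 10928.53 + 0.00 + 3763.60 = 14692.13

14692.13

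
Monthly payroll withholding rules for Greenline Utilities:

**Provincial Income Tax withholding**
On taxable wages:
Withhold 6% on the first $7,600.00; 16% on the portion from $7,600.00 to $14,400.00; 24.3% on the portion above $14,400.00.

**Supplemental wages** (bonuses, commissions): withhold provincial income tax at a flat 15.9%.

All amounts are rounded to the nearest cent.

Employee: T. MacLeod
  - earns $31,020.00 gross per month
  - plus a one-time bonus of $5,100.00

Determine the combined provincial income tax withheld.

Provincial Income Tax: taxable = $31,020.00
  $1,544.00 + 24.3% × ($31,020.00 − $14,400.00) = $1,544.00 + 24.3% × $16,620.00 = $5,582.66
Supplemental (15.9% flat on bonus): 15.9% × $5,100.00 = $810.90
Total provincial income tax: $5,582.66 + $810.90 = $6,393.56

$6,393.56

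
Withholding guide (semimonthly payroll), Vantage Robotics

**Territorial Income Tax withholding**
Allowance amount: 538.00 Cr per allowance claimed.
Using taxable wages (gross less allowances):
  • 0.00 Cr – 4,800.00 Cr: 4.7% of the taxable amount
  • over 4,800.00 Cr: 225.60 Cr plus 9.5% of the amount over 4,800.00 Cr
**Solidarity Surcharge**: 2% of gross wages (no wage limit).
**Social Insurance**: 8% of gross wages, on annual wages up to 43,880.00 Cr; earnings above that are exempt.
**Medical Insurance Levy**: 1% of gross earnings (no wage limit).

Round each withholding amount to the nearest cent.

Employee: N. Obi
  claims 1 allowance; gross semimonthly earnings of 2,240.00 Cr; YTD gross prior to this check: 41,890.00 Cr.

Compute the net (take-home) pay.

Territorial Income Tax: taxable = 2,240.00 Cr − 1×538.00 Cr = 1,702.00 Cr
  4.7% × 1,702.00 Cr = 79.99 Cr
Solidarity Surcharge: 2% × 2,240.00 Cr = 44.80 Cr
Social Insurance: cap 43,880.00 Cr − YTD 41,890.00 Cr = 1,990.00 Cr subject; 8% × 1,990.00 Cr = 159.20 Cr
Medical Insurance Levy: 1% × 2,240.00 Cr = 22.40 Cr
Total withheld: 79.99 Cr + 44.80 Cr + 159.20 Cr + 22.40 Cr = 306.39 Cr
Net pay: 2,240.00 Cr − 306.39 Cr = 1,933.61 Cr

1,933.61 Cr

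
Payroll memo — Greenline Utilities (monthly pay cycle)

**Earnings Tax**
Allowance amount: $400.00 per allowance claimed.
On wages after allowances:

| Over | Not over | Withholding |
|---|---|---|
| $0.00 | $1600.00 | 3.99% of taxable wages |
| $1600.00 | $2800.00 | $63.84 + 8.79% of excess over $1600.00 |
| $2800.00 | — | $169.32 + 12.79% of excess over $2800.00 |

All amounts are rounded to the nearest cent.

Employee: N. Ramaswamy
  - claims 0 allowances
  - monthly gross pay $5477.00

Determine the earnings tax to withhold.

$511.71

Earnings Tax: taxable = $5477.00
  $169.32 + 12.79% × ($5477.00 − $2800.00) = $169.32 + 12.79% × $2677.00 = $511.71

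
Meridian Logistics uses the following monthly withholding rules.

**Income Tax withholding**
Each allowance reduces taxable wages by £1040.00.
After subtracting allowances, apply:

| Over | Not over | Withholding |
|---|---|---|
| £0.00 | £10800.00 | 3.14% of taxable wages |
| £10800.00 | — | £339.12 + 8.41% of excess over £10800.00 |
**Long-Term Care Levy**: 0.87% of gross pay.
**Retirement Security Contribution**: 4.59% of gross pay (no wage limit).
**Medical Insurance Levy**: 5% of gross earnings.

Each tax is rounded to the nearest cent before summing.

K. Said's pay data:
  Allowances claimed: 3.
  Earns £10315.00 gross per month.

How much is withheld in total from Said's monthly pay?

Income Tax: taxable = £10315.00 − 3×£1040.00 = £7195.00
  3.14% × £7195.00 = £225.92
Long-Term Care Levy: 0.87% × £10315.00 = £89.74
Retirement Security Contribution: 4.59% × £10315.00 = £473.46
Medical Insurance Levy: 5% × £10315.00 = £515.75
Total: £225.92 + £89.74 + £473.46 + £515.75 = £1304.87

£1304.87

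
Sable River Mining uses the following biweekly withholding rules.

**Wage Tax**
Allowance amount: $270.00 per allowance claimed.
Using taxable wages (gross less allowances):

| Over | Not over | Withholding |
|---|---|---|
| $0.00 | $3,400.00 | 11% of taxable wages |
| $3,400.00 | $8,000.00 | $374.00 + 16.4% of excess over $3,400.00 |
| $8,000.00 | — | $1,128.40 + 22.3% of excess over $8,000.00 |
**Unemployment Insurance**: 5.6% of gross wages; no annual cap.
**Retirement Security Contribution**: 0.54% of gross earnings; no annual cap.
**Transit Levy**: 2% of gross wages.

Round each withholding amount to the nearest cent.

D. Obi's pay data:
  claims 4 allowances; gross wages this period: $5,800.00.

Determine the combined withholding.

Wage Tax: taxable = $5,800.00 − 4×$270.00 = $4,720.00
  $374.00 + 16.4% × ($4,720.00 − $3,400.00) = $374.00 + 16.4% × $1,320.00 = $590.48
Unemployment Insurance: 5.6% × $5,800.00 = $324.80
Retirement Security Contribution: 0.54% × $5,800.00 = $31.32
Transit Levy: 2% × $5,800.00 = $116.00
Total: $590.48 + $324.80 + $31.32 + $116.00 = $1,062.60

$1,062.60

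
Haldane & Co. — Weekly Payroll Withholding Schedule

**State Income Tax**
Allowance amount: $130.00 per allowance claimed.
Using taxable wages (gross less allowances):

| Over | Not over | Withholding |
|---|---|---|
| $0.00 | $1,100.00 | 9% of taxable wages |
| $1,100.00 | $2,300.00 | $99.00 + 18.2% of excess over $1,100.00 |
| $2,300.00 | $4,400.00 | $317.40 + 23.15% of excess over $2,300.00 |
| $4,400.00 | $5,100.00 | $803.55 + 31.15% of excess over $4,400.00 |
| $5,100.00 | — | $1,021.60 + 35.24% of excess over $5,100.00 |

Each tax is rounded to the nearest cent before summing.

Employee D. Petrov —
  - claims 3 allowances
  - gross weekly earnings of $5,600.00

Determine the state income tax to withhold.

$1,060.36

State Income Tax: taxable = $5,600.00 − 3×$130.00 = $5,210.00
  $1,021.60 + 35.24% × ($5,210.00 − $5,100.00) = $1,021.60 + 35.24% × $110.00 = $1,060.36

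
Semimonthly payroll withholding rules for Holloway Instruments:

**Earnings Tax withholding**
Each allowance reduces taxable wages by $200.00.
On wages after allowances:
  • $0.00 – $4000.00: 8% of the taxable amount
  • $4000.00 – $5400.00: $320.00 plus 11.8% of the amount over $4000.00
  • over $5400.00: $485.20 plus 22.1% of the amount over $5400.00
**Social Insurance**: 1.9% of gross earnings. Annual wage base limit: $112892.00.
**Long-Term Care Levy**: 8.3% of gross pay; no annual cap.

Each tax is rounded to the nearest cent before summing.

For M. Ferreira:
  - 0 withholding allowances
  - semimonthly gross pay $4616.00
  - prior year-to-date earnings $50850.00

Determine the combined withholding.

$863.52

Earnings Tax: taxable = $4616.00
  $320.00 + 11.8% × ($4616.00 − $4000.00) = $320.00 + 11.8% × $616.00 = $392.69
Social Insurance: 1.9% × $4616.00 = $87.70
Long-Term Care Levy: 8.3% × $4616.00 = $383.13
Total: $392.69 + $87.70 + $383.13 = $863.52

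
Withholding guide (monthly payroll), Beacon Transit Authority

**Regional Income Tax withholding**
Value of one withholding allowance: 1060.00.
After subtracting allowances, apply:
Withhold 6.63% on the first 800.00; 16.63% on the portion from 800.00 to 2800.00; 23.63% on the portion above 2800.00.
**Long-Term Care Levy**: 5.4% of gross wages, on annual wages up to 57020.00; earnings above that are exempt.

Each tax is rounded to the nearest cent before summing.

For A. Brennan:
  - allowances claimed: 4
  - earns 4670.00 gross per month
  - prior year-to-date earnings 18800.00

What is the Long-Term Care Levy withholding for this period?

Long-Term Care Levy: 5.4% × 4670.00 = 252.18

252.18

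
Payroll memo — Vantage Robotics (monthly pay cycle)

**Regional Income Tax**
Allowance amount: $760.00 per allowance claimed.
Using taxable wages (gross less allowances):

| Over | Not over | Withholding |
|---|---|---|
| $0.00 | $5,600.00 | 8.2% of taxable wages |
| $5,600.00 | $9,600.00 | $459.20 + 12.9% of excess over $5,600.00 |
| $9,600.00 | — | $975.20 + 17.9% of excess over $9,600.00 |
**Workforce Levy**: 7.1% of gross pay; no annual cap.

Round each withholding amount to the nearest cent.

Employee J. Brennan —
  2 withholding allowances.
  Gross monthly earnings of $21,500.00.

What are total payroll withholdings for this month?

Regional Income Tax: taxable = $21,500.00 − 2×$760.00 = $19,980.00
  $975.20 + 17.9% × ($19,980.00 − $9,600.00) = $975.20 + 17.9% × $10,380.00 = $2,833.22
Workforce Levy: 7.1% × $21,500.00 = $1,526.50
Total: $2,833.22 + $1,526.50 = $4,359.72

$4,359.72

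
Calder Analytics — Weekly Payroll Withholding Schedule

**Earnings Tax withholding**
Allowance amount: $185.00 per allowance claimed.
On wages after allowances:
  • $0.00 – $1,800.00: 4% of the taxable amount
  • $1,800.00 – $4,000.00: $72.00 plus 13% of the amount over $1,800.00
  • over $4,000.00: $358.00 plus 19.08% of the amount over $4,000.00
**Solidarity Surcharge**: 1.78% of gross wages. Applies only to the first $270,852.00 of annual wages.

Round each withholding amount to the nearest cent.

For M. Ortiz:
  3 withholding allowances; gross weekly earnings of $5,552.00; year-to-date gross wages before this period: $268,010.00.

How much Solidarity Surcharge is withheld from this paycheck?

$50.59

Solidarity Surcharge: cap $270,852.00 − YTD $268,010.00 = $2,842.00 subject; 1.78% × $2,842.00 = $50.59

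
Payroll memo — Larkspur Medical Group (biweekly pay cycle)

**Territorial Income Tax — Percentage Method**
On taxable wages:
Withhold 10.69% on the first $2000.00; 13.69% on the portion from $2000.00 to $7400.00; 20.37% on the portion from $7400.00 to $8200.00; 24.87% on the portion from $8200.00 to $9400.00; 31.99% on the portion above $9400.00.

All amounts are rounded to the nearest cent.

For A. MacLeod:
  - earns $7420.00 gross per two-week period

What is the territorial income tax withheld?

Territorial Income Tax: taxable = $7420.00
  $953.06 + 20.37% × ($7420.00 − $7400.00) = $953.06 + 20.37% × $20.00 = $957.13

$957.13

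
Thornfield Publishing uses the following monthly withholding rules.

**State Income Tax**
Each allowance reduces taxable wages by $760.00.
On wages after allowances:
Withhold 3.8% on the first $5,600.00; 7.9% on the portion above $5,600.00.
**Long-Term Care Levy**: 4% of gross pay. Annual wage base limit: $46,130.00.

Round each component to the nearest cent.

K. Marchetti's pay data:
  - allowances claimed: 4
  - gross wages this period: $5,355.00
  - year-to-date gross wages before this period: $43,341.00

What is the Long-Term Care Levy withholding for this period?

$111.56

Long-Term Care Levy: cap $46,130.00 − YTD $43,341.00 = $2,789.00 subject; 4% × $2,789.00 = $111.56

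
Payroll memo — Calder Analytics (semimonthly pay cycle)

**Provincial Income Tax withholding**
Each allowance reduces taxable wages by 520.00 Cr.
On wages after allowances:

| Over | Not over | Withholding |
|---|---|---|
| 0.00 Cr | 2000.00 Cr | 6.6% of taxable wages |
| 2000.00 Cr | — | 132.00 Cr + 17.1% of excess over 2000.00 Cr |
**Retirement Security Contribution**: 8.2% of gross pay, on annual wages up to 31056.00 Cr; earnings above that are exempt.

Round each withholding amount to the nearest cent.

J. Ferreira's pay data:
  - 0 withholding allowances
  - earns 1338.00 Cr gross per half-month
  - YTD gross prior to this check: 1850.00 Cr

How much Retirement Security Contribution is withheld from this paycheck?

Retirement Security Contribution: 8.2% × 1338.00 Cr = 109.72 Cr

109.72 Cr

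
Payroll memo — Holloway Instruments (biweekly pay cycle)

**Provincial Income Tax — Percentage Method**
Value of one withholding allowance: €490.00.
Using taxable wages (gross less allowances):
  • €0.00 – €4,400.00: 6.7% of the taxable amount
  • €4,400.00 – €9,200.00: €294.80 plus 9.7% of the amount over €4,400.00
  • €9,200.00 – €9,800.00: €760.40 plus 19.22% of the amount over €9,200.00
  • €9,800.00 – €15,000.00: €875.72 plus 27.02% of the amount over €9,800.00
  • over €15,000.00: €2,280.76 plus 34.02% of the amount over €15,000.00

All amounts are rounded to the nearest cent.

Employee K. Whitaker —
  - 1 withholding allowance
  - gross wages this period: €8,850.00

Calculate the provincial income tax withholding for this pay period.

€678.92

Provincial Income Tax: taxable = €8,850.00 − 1×€490.00 = €8,360.00
  €294.80 + 9.7% × (€8,360.00 − €4,400.00) = €294.80 + 9.7% × €3,960.00 = €678.92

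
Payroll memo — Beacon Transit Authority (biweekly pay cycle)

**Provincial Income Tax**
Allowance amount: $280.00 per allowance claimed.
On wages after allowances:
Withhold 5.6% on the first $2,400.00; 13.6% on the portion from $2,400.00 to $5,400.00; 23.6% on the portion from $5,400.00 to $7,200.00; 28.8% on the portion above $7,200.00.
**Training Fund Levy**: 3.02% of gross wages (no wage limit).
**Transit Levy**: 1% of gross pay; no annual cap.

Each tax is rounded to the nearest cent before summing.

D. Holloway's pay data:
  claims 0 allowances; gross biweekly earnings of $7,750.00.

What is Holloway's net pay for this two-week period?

$6,312.85

Provincial Income Tax: taxable = $7,750.00
  $967.20 + 28.8% × ($7,750.00 − $7,200.00) = $967.20 + 28.8% × $550.00 = $1,125.60
Training Fund Levy: 3.02% × $7,750.00 = $234.05
Transit Levy: 1% × $7,750.00 = $77.50
Total withheld: $1,125.60 + $234.05 + $77.50 = $1,437.15
Net pay: $7,750.00 − $1,437.15 = $6,312.85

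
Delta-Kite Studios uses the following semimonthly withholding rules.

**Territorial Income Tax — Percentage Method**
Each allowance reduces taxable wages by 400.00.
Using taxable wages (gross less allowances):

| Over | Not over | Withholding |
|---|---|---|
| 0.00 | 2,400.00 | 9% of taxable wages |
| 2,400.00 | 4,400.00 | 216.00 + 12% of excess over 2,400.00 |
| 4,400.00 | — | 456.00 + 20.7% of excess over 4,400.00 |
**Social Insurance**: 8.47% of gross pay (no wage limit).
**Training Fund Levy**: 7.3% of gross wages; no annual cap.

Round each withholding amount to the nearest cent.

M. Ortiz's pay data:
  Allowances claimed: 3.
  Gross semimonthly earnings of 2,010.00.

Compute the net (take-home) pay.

1,620.12

Territorial Income Tax: taxable = 2,010.00 − 3×400.00 = 810.00
  9% × 810.00 = 72.90
Social Insurance: 8.47% × 2,010.00 = 170.25
Training Fund Levy: 7.3% × 2,010.00 = 146.73
Total withheld: 72.90 + 170.25 + 146.73 = 389.88
Net pay: 2,010.00 − 389.88 = 1,620.12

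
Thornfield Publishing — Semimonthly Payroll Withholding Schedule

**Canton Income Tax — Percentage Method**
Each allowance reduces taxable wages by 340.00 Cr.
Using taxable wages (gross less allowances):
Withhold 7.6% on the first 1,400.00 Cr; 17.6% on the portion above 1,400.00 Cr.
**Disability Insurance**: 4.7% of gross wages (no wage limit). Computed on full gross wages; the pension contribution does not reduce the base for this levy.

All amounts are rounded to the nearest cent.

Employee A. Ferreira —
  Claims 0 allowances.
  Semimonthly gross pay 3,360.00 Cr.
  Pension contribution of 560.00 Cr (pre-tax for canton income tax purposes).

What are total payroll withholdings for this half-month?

Canton Income Tax: taxable = 3,360.00 Cr − 560.00 Cr = 2,800.00 Cr
  106.40 Cr + 17.6% × (2,800.00 Cr − 1,400.00 Cr) = 106.40 Cr + 17.6% × 1,400.00 Cr = 352.80 Cr
Disability Insurance: 4.7% × 3,360.00 Cr = 157.92 Cr
Total: 352.80 Cr + 157.92 Cr = 510.72 Cr

510.72 Cr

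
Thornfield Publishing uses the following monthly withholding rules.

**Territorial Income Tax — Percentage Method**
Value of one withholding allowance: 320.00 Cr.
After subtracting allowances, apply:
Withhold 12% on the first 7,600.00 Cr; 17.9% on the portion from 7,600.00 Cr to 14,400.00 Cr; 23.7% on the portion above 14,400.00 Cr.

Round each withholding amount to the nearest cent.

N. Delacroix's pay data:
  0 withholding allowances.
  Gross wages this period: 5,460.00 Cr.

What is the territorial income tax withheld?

Territorial Income Tax: taxable = 5,460.00 Cr
  12% × 5,460.00 Cr = 655.20 Cr

655.20 Cr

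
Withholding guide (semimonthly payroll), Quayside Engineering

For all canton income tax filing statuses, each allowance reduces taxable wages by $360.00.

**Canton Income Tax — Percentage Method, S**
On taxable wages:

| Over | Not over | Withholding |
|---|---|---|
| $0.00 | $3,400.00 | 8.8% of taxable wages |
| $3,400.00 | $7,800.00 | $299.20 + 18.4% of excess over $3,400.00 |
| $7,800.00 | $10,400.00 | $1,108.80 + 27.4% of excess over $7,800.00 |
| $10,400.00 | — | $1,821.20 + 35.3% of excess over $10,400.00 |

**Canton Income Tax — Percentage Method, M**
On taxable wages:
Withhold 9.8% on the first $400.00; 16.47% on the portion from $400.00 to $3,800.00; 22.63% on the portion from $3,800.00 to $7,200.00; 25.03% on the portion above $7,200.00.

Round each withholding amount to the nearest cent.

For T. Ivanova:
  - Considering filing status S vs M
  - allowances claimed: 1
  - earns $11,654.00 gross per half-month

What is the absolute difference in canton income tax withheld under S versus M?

Canton Income Tax (S): taxable = $11,654.00 − 1×$360.00 = $11,294.00
  $1,821.20 + 35.3% × ($11,294.00 − $10,400.00) = $1,821.20 + 35.3% × $894.00 = $2,136.78
Canton Income Tax (M): taxable = $11,654.00 − 1×$360.00 = $11,294.00
  $1,368.60 + 25.03% × ($11,294.00 − $7,200.00) = $1,368.60 + 25.03% × $4,094.00 = $2,393.33
Difference: |$2,136.78 − $2,393.33| = $256.55 (higher under M)

$256.55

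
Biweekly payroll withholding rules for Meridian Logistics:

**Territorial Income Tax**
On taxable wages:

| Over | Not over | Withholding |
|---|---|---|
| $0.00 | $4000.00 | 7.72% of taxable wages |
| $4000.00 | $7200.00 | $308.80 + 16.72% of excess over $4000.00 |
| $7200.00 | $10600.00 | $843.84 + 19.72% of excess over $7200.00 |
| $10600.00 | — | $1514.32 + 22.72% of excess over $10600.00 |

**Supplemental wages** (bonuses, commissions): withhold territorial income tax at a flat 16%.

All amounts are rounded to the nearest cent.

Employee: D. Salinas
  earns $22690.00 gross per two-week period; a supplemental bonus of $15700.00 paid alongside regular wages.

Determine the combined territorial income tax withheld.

Territorial Income Tax: taxable = $22690.00
  $1514.32 + 22.72% × ($22690.00 − $10600.00) = $1514.32 + 22.72% × $12090.00 = $4261.17
Supplemental (16% flat on bonus): 16% × $15700.00 = $2512.00
Total territorial income tax: $4261.17 + $2512.00 = $6773.17

$6773.17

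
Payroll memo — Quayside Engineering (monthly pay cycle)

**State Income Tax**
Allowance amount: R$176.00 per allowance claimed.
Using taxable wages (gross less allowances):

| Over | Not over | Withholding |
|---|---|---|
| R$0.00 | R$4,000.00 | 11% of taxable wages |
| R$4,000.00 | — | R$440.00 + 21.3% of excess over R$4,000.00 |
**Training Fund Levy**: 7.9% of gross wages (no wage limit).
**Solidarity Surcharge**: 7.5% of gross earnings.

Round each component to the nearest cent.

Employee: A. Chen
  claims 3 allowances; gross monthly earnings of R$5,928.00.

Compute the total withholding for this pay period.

R$1,651.11

State Income Tax: taxable = R$5,928.00 − 3×R$176.00 = R$5,400.00
  R$440.00 + 21.3% × (R$5,400.00 − R$4,000.00) = R$440.00 + 21.3% × R$1,400.00 = R$738.20
Training Fund Levy: 7.9% × R$5,928.00 = R$468.31
Solidarity Surcharge: 7.5% × R$5,928.00 = R$444.60
Total: R$738.20 + R$468.31 + R$444.60 = R$1,651.11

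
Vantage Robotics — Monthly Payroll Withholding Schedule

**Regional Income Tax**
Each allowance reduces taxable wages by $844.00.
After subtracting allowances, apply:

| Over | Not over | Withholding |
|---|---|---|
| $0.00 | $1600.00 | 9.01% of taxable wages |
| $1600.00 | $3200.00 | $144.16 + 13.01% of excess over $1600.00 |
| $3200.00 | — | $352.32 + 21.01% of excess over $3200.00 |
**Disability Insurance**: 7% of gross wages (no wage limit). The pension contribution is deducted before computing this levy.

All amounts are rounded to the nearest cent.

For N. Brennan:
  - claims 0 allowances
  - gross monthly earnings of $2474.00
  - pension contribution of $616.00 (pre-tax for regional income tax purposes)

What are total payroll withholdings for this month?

Regional Income Tax: taxable = $2474.00 − $616.00 = $1858.00
  $144.16 + 13.01% × ($1858.00 − $1600.00) = $144.16 + 13.01% × $258.00 = $177.73
Disability Insurance: 7% × $1858.00 = $130.06
Total: $177.73 + $130.06 = $307.79

$307.79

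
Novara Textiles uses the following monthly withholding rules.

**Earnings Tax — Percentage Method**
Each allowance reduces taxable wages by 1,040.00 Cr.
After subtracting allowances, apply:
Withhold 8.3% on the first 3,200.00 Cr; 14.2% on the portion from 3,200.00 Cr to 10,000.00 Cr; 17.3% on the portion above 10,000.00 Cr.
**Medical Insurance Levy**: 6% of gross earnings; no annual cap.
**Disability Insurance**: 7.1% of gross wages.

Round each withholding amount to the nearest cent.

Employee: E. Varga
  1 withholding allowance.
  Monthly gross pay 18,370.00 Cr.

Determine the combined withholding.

Earnings Tax: taxable = 18,370.00 Cr − 1×1,040.00 Cr = 17,330.00 Cr
  1,231.20 Cr + 17.3% × (17,330.00 Cr − 10,000.00 Cr) = 1,231.20 Cr + 17.3% × 7,330.00 Cr = 2,499.29 Cr
Medical Insurance Levy: 6% × 18,370.00 Cr = 1,102.20 Cr
Disability Insurance: 7.1% × 18,370.00 Cr = 1,304.27 Cr
Total: 2,499.29 Cr + 1,102.20 Cr + 1,304.27 Cr = 4,905.76 Cr

4,905.76 Cr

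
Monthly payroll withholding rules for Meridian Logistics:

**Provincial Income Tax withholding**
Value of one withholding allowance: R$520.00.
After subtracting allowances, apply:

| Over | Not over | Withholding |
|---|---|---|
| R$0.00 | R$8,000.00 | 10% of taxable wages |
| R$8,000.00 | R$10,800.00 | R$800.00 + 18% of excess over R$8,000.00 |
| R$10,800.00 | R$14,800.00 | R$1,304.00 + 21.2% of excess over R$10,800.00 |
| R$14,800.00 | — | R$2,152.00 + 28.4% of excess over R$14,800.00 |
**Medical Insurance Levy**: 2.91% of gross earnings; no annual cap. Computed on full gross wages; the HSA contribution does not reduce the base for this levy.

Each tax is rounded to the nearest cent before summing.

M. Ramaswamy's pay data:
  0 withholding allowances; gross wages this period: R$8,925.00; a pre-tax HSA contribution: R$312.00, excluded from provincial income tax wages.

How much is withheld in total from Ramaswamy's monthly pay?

Provincial Income Tax: taxable = R$8,925.00 − R$312.00 = R$8,613.00
  R$800.00 + 18% × (R$8,613.00 − R$8,000.00) = R$800.00 + 18% × R$613.00 = R$910.34
Medical Insurance Levy: 2.91% × R$8,925.00 = R$259.72
Total: R$910.34 + R$259.72 = R$1,170.06

R$1,170.06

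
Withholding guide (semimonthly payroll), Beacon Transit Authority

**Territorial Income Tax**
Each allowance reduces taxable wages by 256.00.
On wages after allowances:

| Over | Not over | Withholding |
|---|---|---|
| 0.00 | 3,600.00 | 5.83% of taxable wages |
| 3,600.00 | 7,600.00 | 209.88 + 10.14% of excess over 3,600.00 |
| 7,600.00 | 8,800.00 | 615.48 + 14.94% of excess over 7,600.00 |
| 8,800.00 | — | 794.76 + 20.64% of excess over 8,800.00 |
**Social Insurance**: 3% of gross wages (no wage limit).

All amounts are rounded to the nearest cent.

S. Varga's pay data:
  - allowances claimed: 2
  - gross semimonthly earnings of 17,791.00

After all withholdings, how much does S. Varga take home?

14,712.44

Territorial Income Tax: taxable = 17,791.00 − 2×256.00 = 17,279.00
  794.76 + 20.64% × (17,279.00 − 8,800.00) = 794.76 + 20.64% × 8,479.00 = 2,544.83
Social Insurance: 3% × 17,791.00 = 533.73
Total withheld: 2,544.83 + 533.73 = 3,078.56
Net pay: 17,791.00 − 3,078.56 = 14,712.44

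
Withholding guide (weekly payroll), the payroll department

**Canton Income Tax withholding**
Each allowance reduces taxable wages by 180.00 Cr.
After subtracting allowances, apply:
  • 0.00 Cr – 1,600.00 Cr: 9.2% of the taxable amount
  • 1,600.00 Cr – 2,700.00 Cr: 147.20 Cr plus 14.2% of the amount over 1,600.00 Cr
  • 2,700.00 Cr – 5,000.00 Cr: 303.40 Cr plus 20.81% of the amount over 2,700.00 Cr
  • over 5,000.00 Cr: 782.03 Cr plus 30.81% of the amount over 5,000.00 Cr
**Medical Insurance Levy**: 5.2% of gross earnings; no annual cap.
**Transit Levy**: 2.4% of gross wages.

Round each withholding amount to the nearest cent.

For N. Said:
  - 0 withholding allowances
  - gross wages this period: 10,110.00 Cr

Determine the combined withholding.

Canton Income Tax: taxable = 10,110.00 Cr
  782.03 Cr + 30.81% × (10,110.00 Cr − 5,000.00 Cr) = 782.03 Cr + 30.81% × 5,110.00 Cr = 2,356.42 Cr
Medical Insurance Levy: 5.2% × 10,110.00 Cr = 525.72 Cr
Transit Levy: 2.4% × 10,110.00 Cr = 242.64 Cr
Total: 2,356.42 Cr + 525.72 Cr + 242.64 Cr = 3,124.78 Cr

3,124.78 Cr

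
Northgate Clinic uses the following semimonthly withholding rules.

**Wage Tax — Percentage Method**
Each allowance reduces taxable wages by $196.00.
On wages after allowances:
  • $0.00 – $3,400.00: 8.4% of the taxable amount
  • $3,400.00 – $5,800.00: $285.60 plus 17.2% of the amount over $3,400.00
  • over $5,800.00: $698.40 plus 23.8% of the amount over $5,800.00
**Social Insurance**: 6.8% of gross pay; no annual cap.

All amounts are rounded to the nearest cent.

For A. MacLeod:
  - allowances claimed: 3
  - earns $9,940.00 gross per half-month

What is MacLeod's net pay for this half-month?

Wage Tax: taxable = $9,940.00 − 3×$196.00 = $9,352.00
  $698.40 + 23.8% × ($9,352.00 − $5,800.00) = $698.40 + 23.8% × $3,552.00 = $1,543.78
Social Insurance: 6.8% × $9,940.00 = $675.92
Total withheld: $1,543.78 + $675.92 = $2,219.70
Net pay: $9,940.00 − $2,219.70 = $7,720.30

$7,720.30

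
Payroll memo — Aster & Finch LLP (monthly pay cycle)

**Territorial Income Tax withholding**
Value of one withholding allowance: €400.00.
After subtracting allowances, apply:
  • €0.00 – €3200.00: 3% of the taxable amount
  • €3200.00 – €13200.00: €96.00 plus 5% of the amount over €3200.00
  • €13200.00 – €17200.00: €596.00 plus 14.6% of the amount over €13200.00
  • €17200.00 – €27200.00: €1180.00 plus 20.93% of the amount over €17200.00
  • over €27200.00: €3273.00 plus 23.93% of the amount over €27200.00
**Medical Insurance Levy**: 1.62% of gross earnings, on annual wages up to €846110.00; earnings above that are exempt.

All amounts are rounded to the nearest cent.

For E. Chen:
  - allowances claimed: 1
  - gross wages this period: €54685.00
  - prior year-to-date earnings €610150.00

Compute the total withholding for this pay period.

Territorial Income Tax: taxable = €54685.00 − 1×€400.00 = €54285.00
  €3273.00 + 23.93% × (€54285.00 − €27200.00) = €3273.00 + 23.93% × €27085.00 = €9754.44
Medical Insurance Levy: 1.62% × €54685.00 = €885.90
Total: €9754.44 + €885.90 = €10640.34

€10640.34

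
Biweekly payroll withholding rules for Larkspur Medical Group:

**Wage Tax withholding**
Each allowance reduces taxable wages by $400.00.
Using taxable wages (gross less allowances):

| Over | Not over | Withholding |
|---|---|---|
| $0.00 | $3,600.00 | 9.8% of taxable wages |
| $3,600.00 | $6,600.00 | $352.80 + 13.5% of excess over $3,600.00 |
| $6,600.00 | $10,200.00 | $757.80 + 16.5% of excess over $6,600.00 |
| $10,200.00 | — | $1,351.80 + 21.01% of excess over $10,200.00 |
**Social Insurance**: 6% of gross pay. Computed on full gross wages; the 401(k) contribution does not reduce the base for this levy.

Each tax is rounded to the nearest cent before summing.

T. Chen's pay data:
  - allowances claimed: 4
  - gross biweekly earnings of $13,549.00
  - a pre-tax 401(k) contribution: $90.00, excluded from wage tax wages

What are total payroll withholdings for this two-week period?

$2,513.30

Wage Tax: taxable = $13,549.00 − $90.00 − 4×$400.00 = $11,859.00
  $1,351.80 + 21.01% × ($11,859.00 − $10,200.00) = $1,351.80 + 21.01% × $1,659.00 = $1,700.36
Social Insurance: 6% × $13,549.00 = $812.94
Total: $1,700.36 + $812.94 = $2,513.30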